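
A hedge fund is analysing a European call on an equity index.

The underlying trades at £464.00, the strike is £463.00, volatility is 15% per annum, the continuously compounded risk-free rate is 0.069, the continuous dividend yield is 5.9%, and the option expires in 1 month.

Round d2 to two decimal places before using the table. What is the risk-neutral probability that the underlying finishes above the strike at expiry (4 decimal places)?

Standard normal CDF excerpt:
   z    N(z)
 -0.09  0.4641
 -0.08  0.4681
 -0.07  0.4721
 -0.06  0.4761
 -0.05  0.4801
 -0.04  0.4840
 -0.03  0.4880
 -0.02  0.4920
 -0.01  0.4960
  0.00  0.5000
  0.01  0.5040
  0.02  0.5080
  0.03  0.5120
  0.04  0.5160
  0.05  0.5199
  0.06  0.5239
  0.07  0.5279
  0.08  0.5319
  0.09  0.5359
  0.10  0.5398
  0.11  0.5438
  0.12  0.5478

T = 0.08333;  σ√T = 0.0433
d₁ = [ln(464/463) + (0.069 − 0.059 + 0.15²/2)·0.08333] / 0.0433 = [0.0022 + 0.0018] / 0.0433 = 0.0907 which rounds to 0.09
d₂ = d₁ − σ√T = 0.0907 − 0.0433 = 0.0474 which rounds to 0.05
Risk-neutral Pr[S_T > K] = N(d₂) = N(0.05) = 0.5199

0.5199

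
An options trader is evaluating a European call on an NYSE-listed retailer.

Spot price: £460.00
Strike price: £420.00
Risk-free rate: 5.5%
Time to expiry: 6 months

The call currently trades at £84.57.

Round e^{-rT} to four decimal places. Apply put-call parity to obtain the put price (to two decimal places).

e^(−rT) = e^(−0.055·0.5) = 0.9729
Put-call parity: C − P = S − K·e^(−rT) = 460 − 420·0.9729 = 460 − 408.6180 = 51.3820
P = C − (C − P) = 84.57 − (51.3820) = 33.1880

£33.19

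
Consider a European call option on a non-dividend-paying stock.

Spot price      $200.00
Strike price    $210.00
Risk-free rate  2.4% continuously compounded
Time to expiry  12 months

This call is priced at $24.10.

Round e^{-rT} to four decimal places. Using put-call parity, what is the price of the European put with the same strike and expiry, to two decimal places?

exp(−rT) = exp(−0.024·1) = 0.9763
Put-call parity: C − P = S − K·e^(−rT) = 200 − 210·0.9763 = 200 − 205.0230 = -5.0230
P = C − (C − P) = 24.10 − (-5.0230) = 29.1230

$29.12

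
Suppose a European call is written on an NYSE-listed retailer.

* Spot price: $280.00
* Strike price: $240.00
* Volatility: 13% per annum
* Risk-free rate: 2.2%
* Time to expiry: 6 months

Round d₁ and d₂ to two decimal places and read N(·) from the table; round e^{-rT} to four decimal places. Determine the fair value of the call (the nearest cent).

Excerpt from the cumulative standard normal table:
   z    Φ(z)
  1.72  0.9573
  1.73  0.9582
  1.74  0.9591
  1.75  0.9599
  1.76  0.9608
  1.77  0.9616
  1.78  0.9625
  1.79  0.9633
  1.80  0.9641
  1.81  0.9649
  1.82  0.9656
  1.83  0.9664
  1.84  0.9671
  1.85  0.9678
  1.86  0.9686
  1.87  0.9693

$42.92

σ√T = 0.13·√0.5 = 0.0919
ln(S/K) + (r + σ²/2)T = ln(280/240) + (0.022 + 0.13²/2)·0.5 = 0.1542 + 0.0152 = 0.1694
d₁ = 0.1694 / 0.0919 = 1.8426 ≈ 1.84
d₂ = d₁ − σ√T = 1.8426 − 0.0919 = 1.7506 ≈ 1.75
exp(−rT) = exp(−0.022·0.5) = 0.9891
N(d₁) = N(1.84) = 0.9671;  N(d₂) = N(1.75) = 0.9599
C = 280·0.9671 − 240·0.9891·0.9599 = 270.7880 − 227.8649 = 42.9231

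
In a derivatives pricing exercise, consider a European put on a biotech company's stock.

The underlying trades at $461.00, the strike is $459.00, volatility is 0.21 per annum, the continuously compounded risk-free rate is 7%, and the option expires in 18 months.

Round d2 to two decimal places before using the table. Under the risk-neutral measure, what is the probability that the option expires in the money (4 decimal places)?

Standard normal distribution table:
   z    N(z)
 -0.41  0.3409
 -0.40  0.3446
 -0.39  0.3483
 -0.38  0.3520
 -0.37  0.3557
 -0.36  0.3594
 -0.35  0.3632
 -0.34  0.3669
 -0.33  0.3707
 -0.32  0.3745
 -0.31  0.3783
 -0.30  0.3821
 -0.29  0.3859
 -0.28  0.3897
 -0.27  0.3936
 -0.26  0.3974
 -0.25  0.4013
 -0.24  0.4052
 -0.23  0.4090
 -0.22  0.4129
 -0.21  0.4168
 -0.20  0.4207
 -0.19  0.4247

T = 1.5;  σ√T = 0.2572
d₁ = [ln(461/459) + (0.07 + 0.21²/2)·1.5] / 0.2572 = [0.0043 + 0.1381] / 0.2572 = 0.5538 which rounds to 0.55
d₂ = d₁ − σ√T = 0.5538 − 0.2572 = 0.2966 which rounds to 0.30
Pr(exercise) under Q = N(−d₂) = N(-0.30) = 0.3821

0.3821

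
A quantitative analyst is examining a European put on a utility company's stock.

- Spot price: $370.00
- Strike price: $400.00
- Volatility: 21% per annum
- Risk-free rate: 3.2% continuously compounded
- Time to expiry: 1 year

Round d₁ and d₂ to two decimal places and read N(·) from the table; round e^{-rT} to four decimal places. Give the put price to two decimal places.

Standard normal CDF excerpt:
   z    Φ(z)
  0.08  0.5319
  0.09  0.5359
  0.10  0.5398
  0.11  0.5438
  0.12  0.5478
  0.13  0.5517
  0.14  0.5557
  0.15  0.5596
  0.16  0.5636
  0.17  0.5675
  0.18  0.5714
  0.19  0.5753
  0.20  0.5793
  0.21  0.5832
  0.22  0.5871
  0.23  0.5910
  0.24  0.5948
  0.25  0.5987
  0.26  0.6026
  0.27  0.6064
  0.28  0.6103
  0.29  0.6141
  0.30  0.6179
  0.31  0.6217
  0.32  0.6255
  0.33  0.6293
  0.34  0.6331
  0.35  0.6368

$41.11

σ√T = 0.21 × 1.0000 = 0.2100
d₁ = [ln(370/400) + (0.032 + 0.21²/2)·1] / 0.2100 = [-0.0780 + 0.0541] / 0.2100 = -0.1139 ≈ -0.11
d₂ = d₁ − σ√T = -0.1139 − 0.2100 = -0.3239 ≈ -0.32
exp(−rT) = exp(−0.032·1) = 0.9685
N(−d₂) = N(0.32) = 0.6255;  N(−d₁) = N(0.11) = 0.5438
P = 400·0.9685·0.6255 − 370·0.5438 = 242.3187 − 201.2060 = 41.1127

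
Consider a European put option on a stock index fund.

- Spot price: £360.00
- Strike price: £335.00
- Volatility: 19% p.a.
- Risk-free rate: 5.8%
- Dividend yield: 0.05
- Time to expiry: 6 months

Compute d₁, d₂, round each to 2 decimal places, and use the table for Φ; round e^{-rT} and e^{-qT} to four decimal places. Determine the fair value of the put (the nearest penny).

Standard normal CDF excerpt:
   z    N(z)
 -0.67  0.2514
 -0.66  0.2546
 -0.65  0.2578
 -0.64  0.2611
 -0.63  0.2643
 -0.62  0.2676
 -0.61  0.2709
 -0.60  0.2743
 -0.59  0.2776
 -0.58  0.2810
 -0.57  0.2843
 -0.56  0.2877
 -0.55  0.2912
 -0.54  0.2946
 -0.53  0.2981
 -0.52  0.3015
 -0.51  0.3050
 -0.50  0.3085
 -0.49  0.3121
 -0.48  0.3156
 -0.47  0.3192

£7.59

σ√T = 0.19 × 0.7071 = 0.1344
d₁ = [ln(360/335) + (0.058 − 0.05 + ½·0.19²)·0.5] / (σ√T) = (0.0720 + 0.0130) / 0.1344 = 0.6327 ≈ 0.63
d₂ = 0.6327 − 0.1344 = 0.4983 ≈ 0.50
e^(−qT) = e^(−0.05·0.5) = 0.9753;  e^(−rT) = e^(−0.058·0.5) = 0.9714
N(−d₂) = N(-0.50) = 0.3085;  N(−d₁) = N(-0.63) = 0.2643
P = 335·0.9714·0.3085 − 360·0.9753·0.2643 = 100.3918 − 92.7978 = 7.5939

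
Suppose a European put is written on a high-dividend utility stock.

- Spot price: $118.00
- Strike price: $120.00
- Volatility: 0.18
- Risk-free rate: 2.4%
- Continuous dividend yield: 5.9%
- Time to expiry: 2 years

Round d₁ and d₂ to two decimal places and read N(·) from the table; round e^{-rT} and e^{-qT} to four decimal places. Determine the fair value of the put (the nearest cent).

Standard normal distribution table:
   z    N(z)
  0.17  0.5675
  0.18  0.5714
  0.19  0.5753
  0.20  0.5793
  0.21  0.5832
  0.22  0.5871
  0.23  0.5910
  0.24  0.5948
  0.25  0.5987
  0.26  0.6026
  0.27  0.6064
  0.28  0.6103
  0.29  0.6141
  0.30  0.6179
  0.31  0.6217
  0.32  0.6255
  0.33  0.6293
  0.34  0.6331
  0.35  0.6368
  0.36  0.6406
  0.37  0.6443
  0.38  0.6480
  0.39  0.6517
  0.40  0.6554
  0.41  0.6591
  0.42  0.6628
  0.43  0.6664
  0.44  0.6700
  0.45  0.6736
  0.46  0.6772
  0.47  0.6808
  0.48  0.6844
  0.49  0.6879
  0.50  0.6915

$16.71

σ√T = 0.18 × 1.4142 = 0.2546
ln(S/K) + (r − q + σ²/2)T = ln(118/120) + (0.024 − 0.059 + 0.18²/2)·2 = -0.0168 − 0.0376 = -0.0544
d₁ = -0.0544 / 0.2546 = -0.2137 which rounds to -0.21
d₂ = d₁ − σ√T = -0.2137 − 0.2546 = -0.4683 which rounds to -0.47
e^(−qT) = e^(−0.059·2) = 0.8887;  e^(−rT) = e^(−0.024·2) = 0.9531
N(−d₂) = N(0.47) = 0.6808;  N(−d₁) = N(0.21) = 0.5832
P = 120·0.9531·0.6808 − 118·0.8887·0.5832 = 77.8645 − 61.1582 = 16.7063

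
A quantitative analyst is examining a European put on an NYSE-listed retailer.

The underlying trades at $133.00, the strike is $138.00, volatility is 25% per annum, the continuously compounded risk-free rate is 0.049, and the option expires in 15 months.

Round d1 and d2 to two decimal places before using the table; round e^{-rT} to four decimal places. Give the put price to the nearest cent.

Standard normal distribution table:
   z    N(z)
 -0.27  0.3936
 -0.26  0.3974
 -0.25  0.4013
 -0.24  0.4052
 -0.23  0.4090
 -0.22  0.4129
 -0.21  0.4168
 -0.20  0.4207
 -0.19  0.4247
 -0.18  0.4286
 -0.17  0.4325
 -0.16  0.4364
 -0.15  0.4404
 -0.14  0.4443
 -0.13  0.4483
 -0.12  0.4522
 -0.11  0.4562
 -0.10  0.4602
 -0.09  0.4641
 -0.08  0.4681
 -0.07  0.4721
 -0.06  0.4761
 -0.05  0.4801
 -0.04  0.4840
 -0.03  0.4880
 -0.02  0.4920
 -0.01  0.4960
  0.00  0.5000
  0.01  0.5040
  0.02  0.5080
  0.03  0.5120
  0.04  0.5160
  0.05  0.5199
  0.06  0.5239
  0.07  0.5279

σ√T = 0.25 × 1.1180 = 0.2795
d₁ = [ln(133/138) + (0.049 + 0.25²/2)·1.25] / 0.2795 = [-0.0369 + 0.1003] / 0.2795 = 0.2269 ≈ 0.23
d₂ = d₁ − σ√T = 0.2269 − 0.2795 = -0.0527 ≈ -0.05
exp(−rT) = exp(−0.049·1.25) = 0.9406
N(−d₂) = N(0.05) = 0.5199;  N(−d₁) = N(-0.23) = 0.4090
P = 138·0.9406·0.5199 − 133·0.4090 = 67.4845 − 54.3970 = 13.0875

$13.09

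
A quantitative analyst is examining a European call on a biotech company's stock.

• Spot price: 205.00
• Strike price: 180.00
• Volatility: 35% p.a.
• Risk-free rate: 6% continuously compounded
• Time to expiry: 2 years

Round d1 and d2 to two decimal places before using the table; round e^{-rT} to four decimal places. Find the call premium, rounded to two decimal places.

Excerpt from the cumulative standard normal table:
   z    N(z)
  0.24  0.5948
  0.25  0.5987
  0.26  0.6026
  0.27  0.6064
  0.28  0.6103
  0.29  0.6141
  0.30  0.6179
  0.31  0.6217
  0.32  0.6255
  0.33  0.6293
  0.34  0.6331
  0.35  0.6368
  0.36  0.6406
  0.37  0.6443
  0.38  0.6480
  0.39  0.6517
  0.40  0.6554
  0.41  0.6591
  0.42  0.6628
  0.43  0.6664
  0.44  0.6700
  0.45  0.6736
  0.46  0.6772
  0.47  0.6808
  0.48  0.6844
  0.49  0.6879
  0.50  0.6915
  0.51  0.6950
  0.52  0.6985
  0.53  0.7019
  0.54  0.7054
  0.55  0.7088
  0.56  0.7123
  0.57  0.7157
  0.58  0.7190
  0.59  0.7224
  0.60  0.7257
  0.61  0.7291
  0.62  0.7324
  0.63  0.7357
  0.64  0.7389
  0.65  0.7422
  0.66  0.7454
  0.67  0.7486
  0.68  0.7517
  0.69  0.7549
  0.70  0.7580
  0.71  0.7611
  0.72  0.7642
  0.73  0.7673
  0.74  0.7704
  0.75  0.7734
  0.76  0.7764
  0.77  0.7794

T = 2;  σ√T = 0.4950
d₁ = [ln(205/180) + (0.06 + ½·0.35²)·2] / (σ√T) = (0.1301 + 0.2425) / 0.4950 = 0.7527 ⇒ 0.75
d₂ = 0.7527 − 0.4950 = 0.2577 ⇒ 0.26
exp(−rT) = exp(−0.06·2) = 0.8869
C = 205·N(0.75) − 180·0.8869·N(0.26) = 205·0.7734 − 180·0.8869·0.6026 = 158.5470 − 96.2003 = 62.3467

62.35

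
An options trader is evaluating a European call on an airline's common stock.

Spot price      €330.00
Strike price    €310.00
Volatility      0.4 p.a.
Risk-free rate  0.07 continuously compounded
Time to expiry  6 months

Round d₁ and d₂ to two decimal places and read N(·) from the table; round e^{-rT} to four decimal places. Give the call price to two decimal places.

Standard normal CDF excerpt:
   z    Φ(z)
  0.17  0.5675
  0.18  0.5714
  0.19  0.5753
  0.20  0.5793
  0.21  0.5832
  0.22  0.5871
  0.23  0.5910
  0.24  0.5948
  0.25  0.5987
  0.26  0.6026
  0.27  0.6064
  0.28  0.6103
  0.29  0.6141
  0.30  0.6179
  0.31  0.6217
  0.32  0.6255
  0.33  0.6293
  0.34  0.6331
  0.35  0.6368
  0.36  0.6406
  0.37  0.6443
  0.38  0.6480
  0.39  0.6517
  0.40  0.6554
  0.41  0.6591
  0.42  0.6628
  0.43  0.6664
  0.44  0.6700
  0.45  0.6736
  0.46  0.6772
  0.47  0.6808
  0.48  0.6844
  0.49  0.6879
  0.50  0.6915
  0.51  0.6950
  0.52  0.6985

T = 0.5;  σ√T = 0.2828
ln(S/K) + (r + σ²/2)T = ln(330/310) + (0.07 + 0.4²/2)·0.5 = 0.0625 + 0.0750 = 0.1375
d₁ = 0.1375 / 0.2828 = 0.4862 which rounds to 0.49
d₂ = d₁ − σ√T = 0.4862 − 0.2828 = 0.2034 which rounds to 0.20
e^(−rT) = e^(−0.07·0.5) = 0.9656
N(d₁) = N(0.49) = 0.6879;  N(d₂) = N(0.20) = 0.5793
C = 330·0.6879 − 310·0.9656·0.5793 = 227.0070 − 173.4053 = 53.6017

€53.60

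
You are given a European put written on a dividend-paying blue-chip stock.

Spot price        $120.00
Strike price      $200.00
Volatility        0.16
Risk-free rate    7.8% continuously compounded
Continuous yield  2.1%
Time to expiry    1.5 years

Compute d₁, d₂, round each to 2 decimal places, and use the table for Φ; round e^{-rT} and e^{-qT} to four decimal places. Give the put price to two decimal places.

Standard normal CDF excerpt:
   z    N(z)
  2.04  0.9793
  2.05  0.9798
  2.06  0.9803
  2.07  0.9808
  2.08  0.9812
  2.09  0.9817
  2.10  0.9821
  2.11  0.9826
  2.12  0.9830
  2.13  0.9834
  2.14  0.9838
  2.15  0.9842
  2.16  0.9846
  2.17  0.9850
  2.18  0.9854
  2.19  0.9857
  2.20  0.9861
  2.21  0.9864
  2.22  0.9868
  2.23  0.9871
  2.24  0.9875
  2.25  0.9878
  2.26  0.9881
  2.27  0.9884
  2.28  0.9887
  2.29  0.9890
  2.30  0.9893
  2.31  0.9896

T = 1.5;  σ√T = 0.1960
d₁ = [ln(120/200) + (0.078 − 0.021 + 0.16²/2)·1.5] / 0.1960 = [-0.5108 + 0.1047] / 0.1960 = -2.0725 ⇒ -2.07
d₂ = d₁ − σ√T = -2.0725 − 0.1960 = -2.2685 ⇒ -2.27
exp(−qT) = exp(−0.021·1.5) = 0.9690;  exp(−rT) = exp(−0.078·1.5) = 0.8896
P = 200·0.8896·N(2.27) − 120·0.9690·N(2.07) = 200·0.8896·0.9884 − 120·0.9690·0.9808 = 175.8561 − 114.0474 = 61.8087

$61.81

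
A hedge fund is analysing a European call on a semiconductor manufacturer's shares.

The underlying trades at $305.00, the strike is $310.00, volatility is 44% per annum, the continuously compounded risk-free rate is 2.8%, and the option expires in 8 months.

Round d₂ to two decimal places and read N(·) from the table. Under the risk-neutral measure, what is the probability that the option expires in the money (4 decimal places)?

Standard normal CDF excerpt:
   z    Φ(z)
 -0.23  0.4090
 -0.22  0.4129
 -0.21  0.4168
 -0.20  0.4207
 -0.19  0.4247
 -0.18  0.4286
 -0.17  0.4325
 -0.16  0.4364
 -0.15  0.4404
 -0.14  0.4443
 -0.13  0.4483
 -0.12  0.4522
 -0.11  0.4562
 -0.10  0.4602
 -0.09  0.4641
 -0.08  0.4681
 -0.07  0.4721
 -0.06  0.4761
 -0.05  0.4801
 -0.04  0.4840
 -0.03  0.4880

T = 0.6667;  σ√T = 0.3593
ln(S/K) + (r + σ²/2)T = ln(305/310) + (0.028 + 0.44²/2)·0.6667 = -0.0163 + 0.0832 = 0.0669
d₁ = 0.0669 / 0.3593 = 0.1863 → 0.19
d₂ = d₁ − σ√T = 0.1863 − 0.3593 = -0.1729 → -0.17
Risk-neutral Pr[S_T > K] = N(d₂) = N(-0.17) = 0.4325

0.4325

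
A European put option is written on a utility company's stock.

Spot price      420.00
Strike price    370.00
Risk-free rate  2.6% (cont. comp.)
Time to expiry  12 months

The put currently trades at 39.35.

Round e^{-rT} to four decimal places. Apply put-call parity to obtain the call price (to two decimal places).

exp(−rT) = exp(−0.026·1) = 0.9743
Put-call parity: C − P = S − K·e^(−rT) = 420 − 370·0.9743 = 420 − 360.4910 = 59.5090
C = P + (C − P) = 39.35 + (59.5090) = 98.8590

98.86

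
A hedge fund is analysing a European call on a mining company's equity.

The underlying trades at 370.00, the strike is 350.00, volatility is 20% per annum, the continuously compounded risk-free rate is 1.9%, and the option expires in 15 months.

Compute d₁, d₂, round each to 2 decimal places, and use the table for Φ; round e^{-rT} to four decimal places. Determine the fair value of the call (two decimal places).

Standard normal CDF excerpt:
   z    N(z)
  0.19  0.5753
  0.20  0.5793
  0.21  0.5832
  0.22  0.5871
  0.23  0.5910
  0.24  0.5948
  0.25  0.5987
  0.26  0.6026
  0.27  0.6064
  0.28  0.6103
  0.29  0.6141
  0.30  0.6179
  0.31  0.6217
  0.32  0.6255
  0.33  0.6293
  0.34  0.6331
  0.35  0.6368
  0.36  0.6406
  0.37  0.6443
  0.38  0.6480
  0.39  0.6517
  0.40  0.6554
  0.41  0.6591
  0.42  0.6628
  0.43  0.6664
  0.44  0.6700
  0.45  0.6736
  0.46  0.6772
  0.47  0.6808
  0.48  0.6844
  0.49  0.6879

48.61

σ√T = 0.2·√1.25 = 0.2236
d₁ = [ln(370/350) + (0.019 + ½·0.2²)·1.25] / (σ√T) = (0.0556 + 0.0488) / 0.2236 = 0.4665 ⇒ 0.47
d₂ = 0.4665 − 0.2236 = 0.2429 ⇒ 0.24
e^(−rT) = e^(−0.019·1.25) = 0.9765
N(d₁) = N(0.47) = 0.6808;  N(d₂) = N(0.24) = 0.5948
C = 370·0.6808 − 350·0.9765·0.5948 = 251.8960 − 203.2878 = 48.6082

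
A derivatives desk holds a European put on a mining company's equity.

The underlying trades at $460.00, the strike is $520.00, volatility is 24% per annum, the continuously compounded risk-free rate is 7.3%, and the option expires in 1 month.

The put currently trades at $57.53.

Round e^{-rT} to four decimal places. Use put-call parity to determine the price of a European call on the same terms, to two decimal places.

exp(−rT) = exp(−0.073·0.08333) = 0.9939
Put-call parity: C − P = S − K·e^(−rT) = 460 − 520·0.9939 = 460 − 516.8280 = -56.8280
C = P + (C − P) = 57.53 + (-56.8280) = 0.7020

$0.70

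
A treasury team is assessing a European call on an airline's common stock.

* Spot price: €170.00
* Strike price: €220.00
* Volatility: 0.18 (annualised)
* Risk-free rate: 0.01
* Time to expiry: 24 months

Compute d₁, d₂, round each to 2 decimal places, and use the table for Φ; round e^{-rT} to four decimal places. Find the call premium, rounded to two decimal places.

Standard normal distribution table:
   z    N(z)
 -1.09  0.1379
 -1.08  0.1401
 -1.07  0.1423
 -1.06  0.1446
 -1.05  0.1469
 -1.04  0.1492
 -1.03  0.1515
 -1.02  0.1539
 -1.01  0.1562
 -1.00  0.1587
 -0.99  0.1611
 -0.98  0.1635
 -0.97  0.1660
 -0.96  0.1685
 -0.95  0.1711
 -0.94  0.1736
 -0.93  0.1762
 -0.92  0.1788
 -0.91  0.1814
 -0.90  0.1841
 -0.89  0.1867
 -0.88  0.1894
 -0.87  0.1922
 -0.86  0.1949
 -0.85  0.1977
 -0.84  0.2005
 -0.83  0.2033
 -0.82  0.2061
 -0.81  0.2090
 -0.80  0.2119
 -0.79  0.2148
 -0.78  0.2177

€4.35

σ√T = 0.18·√2 = 0.2546
ln(S/K) + (r + σ²/2)T = ln(170/220) + (0.01 + 0.18²/2)·2 = -0.2578 + 0.0524 = -0.2054
d₁ = -0.2054 / 0.2546 = -0.8070 ⇒ -0.81
d₂ = d₁ − σ√T = -0.8070 − 0.2546 = -1.0616 ⇒ -1.06
e^(−rT) = e^(−0.01·2) = 0.9802
C = 170·N(-0.81) − 220·0.9802·N(-1.06) = 170·0.2090 − 220·0.9802·0.1446 = 35.5300 − 31.1821 = 4.3479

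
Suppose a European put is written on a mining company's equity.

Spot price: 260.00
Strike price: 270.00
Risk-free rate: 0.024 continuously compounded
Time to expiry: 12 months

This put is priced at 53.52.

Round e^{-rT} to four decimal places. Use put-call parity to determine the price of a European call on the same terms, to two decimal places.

e^(−rT) = e^(−0.024·1) = 0.9763
Put-call parity: C − P = S − K·e^(−rT) = 260 − 270·0.9763 = 260 − 263.6010 = -3.6010
C = P + (C − P) = 53.52 + (-3.6010) = 49.9190

49.92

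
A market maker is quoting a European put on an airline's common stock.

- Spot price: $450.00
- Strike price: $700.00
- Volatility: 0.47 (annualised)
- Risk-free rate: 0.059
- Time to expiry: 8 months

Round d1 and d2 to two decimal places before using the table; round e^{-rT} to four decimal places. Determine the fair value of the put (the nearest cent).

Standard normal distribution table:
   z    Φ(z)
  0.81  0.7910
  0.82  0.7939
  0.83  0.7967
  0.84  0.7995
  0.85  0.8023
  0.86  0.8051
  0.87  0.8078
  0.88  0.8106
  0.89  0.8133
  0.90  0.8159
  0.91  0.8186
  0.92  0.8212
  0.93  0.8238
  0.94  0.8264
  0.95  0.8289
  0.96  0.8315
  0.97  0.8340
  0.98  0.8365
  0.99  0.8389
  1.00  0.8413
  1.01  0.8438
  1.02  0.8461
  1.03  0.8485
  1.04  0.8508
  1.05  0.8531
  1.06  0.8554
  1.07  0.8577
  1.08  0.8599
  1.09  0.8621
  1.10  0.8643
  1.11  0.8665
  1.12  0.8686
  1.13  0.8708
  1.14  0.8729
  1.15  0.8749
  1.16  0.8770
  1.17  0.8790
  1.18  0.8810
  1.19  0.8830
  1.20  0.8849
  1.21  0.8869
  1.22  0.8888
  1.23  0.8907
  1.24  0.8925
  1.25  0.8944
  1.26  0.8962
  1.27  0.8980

$238.34

σ√T = 0.47 × 0.8165 = 0.3838
d₁ = [ln(450/700) + (0.059 + ½·0.47²)·0.6667] / (σ√T) = (-0.4418 + 0.1130) / 0.3838 = -0.8570 which rounds to -0.86
d₂ = -0.8570 − 0.3838 = -1.2407 which rounds to -1.24
e^(−rT) = e^(−0.059·0.6667) = 0.9614
P = 700·0.9614·N(1.24) − 450·N(0.86) = 700·0.9614·0.8925 − 450·0.8051 = 600.6346 − 362.2950 = 238.3396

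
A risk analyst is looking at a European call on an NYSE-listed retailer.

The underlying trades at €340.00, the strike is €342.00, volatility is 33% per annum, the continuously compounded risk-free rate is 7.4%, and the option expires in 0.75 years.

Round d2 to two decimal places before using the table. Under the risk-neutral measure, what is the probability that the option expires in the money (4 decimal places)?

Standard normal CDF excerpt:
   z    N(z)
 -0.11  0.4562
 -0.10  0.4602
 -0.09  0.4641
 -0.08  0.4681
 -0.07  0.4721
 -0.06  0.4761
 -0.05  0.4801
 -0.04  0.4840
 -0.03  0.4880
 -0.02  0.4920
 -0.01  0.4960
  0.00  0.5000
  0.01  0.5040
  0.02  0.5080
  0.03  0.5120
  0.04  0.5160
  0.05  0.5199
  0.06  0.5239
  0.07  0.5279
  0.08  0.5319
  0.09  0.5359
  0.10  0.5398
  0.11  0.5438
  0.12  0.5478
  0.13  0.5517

T = 0.75;  σ√T = 0.2858
d₁ = [ln(340/342) + (0.074 + 0.33²/2)·0.75] / 0.2858 = [-0.0059 + 0.0963] / 0.2858 = 0.3166 ≈ 0.32
d₂ = d₁ − σ√T = 0.3166 − 0.2858 = 0.0308 ≈ 0.03
Pr(exercise) under Q = N(d₂) = 0.5120

0.5120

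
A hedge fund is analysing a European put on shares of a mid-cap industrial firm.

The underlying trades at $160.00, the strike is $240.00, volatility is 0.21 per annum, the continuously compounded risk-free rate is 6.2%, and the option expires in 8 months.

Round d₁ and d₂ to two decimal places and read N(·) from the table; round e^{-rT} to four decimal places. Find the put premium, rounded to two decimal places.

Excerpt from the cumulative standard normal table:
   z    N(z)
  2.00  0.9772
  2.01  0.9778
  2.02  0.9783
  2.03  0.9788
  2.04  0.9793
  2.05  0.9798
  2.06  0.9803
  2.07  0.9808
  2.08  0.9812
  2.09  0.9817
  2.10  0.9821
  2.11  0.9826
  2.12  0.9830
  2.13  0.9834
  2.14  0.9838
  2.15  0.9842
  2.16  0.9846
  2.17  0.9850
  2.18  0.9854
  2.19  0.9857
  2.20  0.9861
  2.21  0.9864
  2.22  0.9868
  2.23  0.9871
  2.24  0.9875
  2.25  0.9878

$70.46

σ√T = 0.21·√0.6667 = 0.1715
d₁ = [ln(160/240) + (0.062 + 0.21²/2)·0.6667] / 0.1715 = [-0.4055 + 0.0560] / 0.1715 = -2.0379 ≈ -2.04
d₂ = d₁ − σ√T = -2.0379 − 0.1715 = -2.2094 ≈ -2.21
e^(−rT) = e^(−0.062·0.6667) = 0.9595
P = 240·0.9595·N(2.21) − 160·N(2.04) = 240·0.9595·0.9864 − 160·0.9793 = 227.1482 − 156.6880 = 70.4602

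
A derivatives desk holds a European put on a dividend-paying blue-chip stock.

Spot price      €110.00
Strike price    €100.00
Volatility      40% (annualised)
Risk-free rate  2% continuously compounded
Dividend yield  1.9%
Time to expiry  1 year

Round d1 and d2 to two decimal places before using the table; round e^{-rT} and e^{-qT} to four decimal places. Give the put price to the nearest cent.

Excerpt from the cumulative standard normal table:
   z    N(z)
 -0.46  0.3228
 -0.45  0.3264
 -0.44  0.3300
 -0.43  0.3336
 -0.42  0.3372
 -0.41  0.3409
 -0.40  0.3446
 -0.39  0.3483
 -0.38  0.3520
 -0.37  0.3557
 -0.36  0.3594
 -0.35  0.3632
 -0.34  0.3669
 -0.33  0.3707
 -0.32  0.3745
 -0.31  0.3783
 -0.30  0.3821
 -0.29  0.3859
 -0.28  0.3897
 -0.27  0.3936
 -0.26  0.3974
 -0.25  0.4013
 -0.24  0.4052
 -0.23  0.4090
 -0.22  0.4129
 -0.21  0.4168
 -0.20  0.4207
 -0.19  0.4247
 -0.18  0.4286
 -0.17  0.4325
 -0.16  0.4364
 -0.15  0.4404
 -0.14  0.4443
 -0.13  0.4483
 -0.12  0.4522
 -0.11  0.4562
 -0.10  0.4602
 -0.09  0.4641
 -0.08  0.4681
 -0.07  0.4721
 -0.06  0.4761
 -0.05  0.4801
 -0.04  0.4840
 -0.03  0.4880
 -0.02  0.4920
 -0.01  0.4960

€11.82

σ√T = 0.4 × 1.0000 = 0.4000
d₁ = [ln(110/100) + (0.02 − 0.019 + 0.4²/2)·1] / 0.4000 = [0.0953 + 0.0810] / 0.4000 = 0.4408 which rounds to 0.44
d₂ = d₁ − σ√T = 0.4408 − 0.4000 = 0.0408 which rounds to 0.04
exp(−qT) = exp(−0.019·1) = 0.9812;  exp(−rT) = exp(−0.02·1) = 0.9802
P = 100·0.9802·N(-0.04) − 110·0.9812·N(-0.44) = 100·0.9802·0.4840 − 110·0.9812·0.3300 = 47.4417 − 35.6176 = 11.8241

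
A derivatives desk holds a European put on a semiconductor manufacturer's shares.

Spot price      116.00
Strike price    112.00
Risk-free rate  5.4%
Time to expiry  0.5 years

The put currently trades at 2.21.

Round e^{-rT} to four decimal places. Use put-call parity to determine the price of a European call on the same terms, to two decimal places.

e^(−rT) = e^(−0.054·0.5) = 0.9734
Put-call parity: C − P = S − K·e^(−rT) = 116 − 112·0.9734 = 116 − 109.0208 = 6.9792
C = P + (C − P) = 2.21 + (6.9792) = 9.1892

9.19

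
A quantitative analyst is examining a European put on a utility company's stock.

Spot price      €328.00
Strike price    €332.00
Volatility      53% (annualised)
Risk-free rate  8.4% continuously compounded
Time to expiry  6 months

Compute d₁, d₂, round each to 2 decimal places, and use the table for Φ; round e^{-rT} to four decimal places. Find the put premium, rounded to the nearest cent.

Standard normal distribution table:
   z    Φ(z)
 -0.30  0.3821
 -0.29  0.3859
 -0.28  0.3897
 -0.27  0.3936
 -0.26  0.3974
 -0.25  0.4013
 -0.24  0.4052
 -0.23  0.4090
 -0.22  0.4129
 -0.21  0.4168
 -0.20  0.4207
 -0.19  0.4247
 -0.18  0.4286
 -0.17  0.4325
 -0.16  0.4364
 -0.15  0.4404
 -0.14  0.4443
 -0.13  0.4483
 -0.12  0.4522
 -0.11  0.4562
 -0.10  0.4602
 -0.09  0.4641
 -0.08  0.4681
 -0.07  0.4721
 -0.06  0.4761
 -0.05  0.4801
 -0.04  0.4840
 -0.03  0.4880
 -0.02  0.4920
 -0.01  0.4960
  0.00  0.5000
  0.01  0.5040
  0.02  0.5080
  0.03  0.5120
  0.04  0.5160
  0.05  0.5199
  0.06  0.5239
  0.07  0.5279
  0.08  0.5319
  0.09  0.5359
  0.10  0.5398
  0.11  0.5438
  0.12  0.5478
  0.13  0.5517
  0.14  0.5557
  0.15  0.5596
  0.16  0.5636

T = 0.5;  σ√T = 0.3748
ln(S/K) + (r + σ²/2)T = ln(328/332) + (0.084 + 0.53²/2)·0.5 = -0.0121 + 0.1122 = 0.1001
d₁ = 0.1001 / 0.3748 = 0.2671 → 0.27
d₂ = d₁ − σ√T = 0.2671 − 0.3748 = -0.1077 → -0.11
exp(−rT) = exp(−0.084·0.5) = 0.9589
N(−d₂) = N(0.11) = 0.5438;  N(−d₁) = N(-0.27) = 0.3936
P = 332·0.9589·0.5438 − 328·0.3936 = 173.1213 − 129.1008 = 44.0205

€44.02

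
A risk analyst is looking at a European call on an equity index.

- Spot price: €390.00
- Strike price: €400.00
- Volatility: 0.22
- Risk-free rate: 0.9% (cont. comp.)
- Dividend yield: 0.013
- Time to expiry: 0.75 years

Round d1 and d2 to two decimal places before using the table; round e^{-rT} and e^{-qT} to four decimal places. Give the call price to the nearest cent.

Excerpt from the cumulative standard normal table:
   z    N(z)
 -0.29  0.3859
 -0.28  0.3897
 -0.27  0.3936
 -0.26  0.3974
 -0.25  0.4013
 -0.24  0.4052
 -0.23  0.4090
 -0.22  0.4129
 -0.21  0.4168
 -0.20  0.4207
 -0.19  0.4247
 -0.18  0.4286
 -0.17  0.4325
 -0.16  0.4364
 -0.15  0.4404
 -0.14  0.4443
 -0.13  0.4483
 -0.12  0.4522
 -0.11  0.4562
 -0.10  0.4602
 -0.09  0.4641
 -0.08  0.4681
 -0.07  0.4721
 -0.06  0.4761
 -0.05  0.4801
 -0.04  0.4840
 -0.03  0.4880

T = 0.75;  σ√T = 0.1905
d₁ = [ln(390/400) + (0.009 − 0.013 + 0.22²/2)·0.75] / 0.1905 = [-0.0253 + 0.0152] / 0.1905 = -0.0534 ⇒ -0.05
d₂ = d₁ − σ√T = -0.0534 − 0.1905 = -0.2439 ⇒ -0.24
e^(−qT) = e^(−0.013·0.75) = 0.9903;  e^(−rT) = e^(−0.009·0.75) = 0.9933
N(d₁) = N(-0.05) = 0.4801;  N(d₂) = N(-0.24) = 0.4052
C = 390·0.9903·0.4801 − 400·0.9933·0.4052 = 185.4228 − 160.9941 = 24.4287

€24.43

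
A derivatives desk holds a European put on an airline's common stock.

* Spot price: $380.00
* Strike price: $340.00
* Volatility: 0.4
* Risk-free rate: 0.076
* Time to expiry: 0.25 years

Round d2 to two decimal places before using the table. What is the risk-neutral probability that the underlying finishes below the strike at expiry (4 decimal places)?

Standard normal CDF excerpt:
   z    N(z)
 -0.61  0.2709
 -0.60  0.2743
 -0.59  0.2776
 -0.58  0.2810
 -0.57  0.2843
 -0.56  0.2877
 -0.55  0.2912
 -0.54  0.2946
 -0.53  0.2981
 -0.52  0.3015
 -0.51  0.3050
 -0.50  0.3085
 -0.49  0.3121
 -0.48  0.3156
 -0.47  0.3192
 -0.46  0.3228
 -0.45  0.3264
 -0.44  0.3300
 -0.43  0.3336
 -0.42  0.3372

0.2912

T = 0.25;  σ√T = 0.2000
ln(S/K) + (r + σ²/2)T = ln(380/340) + (0.076 + 0.4²/2)·0.25 = 0.1112 + 0.0390 = 0.1502
d₁ = 0.1502 / 0.2000 = 0.7511 which rounds to 0.75
d₂ = d₁ − σ√T = 0.7511 − 0.2000 = 0.5511 which rounds to 0.55
Risk-neutral Pr[S_T < K] = N(−d₂) = N(-0.55) = 0.2912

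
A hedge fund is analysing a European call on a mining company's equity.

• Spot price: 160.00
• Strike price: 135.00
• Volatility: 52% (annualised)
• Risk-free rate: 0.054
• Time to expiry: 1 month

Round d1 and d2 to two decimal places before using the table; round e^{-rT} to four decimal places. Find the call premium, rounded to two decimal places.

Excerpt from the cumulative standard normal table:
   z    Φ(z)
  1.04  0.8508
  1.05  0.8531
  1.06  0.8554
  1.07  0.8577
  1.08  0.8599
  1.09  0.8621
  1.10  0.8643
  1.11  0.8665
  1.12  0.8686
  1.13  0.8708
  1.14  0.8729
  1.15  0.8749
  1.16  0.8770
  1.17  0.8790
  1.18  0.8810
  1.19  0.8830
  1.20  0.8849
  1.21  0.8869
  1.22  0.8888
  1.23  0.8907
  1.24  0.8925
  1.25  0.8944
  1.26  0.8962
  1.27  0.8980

26.94

σ√T = 0.52·√0.08333 = 0.1501
ln(S/K) + (r + σ²/2)T = ln(160/135) + (0.054 + 0.52²/2)·0.08333 = 0.1699 + 0.0158 = 0.1857
d₁ = 0.1857 / 0.1501 = 1.2369 ⇒ 1.24
d₂ = d₁ − σ√T = 1.2369 − 0.1501 = 1.0867 ⇒ 1.09
exp(−rT) = exp(−0.054·0.08333) = 0.9955
N(d₁) = N(1.24) = 0.8925;  N(d₂) = N(1.09) = 0.8621
C = 160·0.8925 − 135·0.9955·0.8621 = 142.8000 − 115.8598 = 26.9402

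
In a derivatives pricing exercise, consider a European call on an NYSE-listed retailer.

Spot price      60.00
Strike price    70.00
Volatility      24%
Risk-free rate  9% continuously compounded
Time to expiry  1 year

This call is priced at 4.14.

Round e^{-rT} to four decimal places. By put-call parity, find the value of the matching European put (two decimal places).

e^(−rT) = e^(−0.09·1) = 0.9139
Put-call parity: C − P = S − K·e^(−rT) = 60 − 70·0.9139 = 60 − 63.9730 = -3.9730
P = C − (C − P) = 4.14 − (-3.9730) = 8.1130

8.11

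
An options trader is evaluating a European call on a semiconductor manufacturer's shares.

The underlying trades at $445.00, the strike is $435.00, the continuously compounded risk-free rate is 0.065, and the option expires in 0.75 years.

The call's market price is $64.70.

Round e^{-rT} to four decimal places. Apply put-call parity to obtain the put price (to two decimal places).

$33.99

exp(−rT) = exp(−0.065·0.75) = 0.9524
Put-call parity: C − P = S − K·e^(−rT) = 445 − 435·0.9524 = 445 − 414.2940 = 30.7060
P = C − (C − P) = 64.70 − (30.7060) = 33.9940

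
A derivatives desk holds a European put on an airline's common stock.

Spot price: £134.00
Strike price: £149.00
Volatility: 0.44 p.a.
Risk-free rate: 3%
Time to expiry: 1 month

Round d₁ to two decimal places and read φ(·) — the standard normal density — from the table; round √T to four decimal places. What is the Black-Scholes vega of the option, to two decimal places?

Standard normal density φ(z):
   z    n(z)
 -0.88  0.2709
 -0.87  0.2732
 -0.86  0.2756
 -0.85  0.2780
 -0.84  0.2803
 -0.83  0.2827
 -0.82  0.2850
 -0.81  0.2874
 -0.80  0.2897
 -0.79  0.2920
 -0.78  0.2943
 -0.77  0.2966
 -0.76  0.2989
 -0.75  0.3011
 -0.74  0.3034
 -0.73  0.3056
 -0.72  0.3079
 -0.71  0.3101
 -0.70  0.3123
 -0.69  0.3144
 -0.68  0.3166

11.65

T = 0.08333;  σ√T = 0.1270
d₁ = [ln(134/149) + (0.03 + ½·0.44²)·0.08333] / (σ√T) = (-0.1061 + 0.0106) / 0.1270 = -0.7522 ⇒ -0.75
√T = √0.08333 = 0.2887
φ(d₁) = φ(-0.75) = 0.3011
vega = S·φ(d₁)·√T = 134·0.3011·0.2887 = 11.6483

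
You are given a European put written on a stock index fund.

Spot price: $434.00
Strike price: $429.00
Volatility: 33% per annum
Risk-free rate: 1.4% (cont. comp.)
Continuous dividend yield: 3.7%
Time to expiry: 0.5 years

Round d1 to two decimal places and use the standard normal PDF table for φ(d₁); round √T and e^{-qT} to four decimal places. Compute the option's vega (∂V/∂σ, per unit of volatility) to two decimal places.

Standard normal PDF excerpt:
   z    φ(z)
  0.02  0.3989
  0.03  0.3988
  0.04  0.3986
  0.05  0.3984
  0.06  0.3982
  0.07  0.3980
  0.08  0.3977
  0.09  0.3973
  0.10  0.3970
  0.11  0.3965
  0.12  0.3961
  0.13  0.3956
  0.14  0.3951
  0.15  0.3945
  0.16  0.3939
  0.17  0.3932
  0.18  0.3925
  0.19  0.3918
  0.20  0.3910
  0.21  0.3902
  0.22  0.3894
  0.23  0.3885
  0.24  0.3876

σ√T = 0.33·√0.5 = 0.2333
d₁ = [ln(434/429) + (0.014 − 0.037 + 0.33²/2)·0.5] / 0.2333 = [0.0116 + 0.0157] / 0.2333 = 0.1170 ⇒ 0.12
√T = √0.5 = 0.7071
φ(d₁) = φ(0.12) = 0.3961
exp(−qT) = exp(−0.037·0.5) = 0.9817
vega = S·exp(−qT)·φ(d₁)·√T = 434·0.9817·0.3961·0.7071 = 119.3313

119.33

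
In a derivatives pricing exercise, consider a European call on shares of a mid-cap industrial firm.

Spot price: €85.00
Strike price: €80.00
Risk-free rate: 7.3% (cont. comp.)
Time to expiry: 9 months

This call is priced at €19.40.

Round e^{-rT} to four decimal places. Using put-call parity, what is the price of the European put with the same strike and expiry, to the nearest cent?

€10.14

exp(−rT) = exp(−0.073·0.75) = 0.9467
Put-call parity: C − P = S − K·e^(−rT) = 85 − 80·0.9467 = 85 − 75.7360 = 9.2640
P = C − (C − P) = 19.40 − (9.2640) = 10.1360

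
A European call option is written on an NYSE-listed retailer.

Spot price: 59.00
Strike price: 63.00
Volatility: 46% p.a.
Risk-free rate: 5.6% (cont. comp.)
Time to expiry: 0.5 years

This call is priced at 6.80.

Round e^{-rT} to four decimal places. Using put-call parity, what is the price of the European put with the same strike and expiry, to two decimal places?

9.06

exp(−rT) = exp(−0.056·0.5) = 0.9724
Put-call parity: C − P = S − K·e^(−rT) = 59 − 63·0.9724 = 59 − 61.2612 = -2.2612
P = C − (C − P) = 6.80 − (-2.2612) = 9.0612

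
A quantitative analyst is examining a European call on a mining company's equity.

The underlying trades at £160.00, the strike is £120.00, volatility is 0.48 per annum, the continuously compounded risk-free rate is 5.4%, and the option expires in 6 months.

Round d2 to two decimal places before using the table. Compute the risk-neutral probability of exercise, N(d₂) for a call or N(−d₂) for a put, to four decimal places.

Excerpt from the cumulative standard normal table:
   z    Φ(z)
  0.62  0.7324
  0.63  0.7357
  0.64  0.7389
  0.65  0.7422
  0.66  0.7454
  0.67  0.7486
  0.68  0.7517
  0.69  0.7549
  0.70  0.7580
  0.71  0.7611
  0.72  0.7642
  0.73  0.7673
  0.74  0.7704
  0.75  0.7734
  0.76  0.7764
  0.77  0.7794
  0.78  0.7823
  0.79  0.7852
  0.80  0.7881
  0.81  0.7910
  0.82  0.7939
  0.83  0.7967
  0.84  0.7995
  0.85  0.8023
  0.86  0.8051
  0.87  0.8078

0.7764

σ√T = 0.48·√0.5 = 0.3394
d₁ = [ln(160/120) + (0.054 + 0.48²/2)·0.5] / 0.3394 = [0.2877 + 0.0846] / 0.3394 = 1.0968 → 1.10
d₂ = d₁ − σ√T = 1.0968 − 0.3394 = 0.7574 → 0.76
Risk-neutral Pr[S_T > K] = N(d₂) = N(0.76) = 0.7764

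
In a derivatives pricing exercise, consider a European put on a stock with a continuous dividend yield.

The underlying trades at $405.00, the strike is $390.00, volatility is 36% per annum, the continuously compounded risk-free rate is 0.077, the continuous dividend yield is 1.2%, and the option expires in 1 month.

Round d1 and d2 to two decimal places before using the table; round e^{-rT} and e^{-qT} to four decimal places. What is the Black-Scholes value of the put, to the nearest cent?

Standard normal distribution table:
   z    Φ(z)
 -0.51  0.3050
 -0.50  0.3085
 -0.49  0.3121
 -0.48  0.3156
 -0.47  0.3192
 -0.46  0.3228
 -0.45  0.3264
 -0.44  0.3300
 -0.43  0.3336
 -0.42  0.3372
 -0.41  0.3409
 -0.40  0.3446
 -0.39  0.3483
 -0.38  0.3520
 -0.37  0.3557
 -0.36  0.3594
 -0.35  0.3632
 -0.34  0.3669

$10.12

T = 0.08333;  σ√T = 0.1039
d₁ = [ln(405/390) + (0.077 − 0.012 + ½·0.36²)·0.08333] / (σ√T) = (0.0377 + 0.0108) / 0.1039 = 0.4672 which rounds to 0.47
d₂ = 0.4672 − 0.1039 = 0.3633 which rounds to 0.36
e^(−qT) = e^(−0.012·0.08333) = 0.9990;  e^(−rT) = e^(−0.077·0.08333) = 0.9936
P = 390·0.9936·N(-0.36) − 405·0.9990·N(-0.47) = 390·0.9936·0.3594 − 405·0.9990·0.3192 = 139.2689 − 129.1467 = 10.1222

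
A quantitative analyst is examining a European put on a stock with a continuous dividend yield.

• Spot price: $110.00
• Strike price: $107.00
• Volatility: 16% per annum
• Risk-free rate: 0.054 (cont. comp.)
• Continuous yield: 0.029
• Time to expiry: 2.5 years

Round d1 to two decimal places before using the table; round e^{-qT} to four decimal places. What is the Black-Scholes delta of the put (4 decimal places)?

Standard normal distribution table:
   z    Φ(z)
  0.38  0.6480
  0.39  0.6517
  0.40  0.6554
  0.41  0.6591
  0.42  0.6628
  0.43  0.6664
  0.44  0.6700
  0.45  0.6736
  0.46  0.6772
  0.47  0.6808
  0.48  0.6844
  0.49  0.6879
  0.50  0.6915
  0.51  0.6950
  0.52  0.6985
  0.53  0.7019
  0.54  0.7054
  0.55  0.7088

T = 2.5;  σ√T = 0.2530
d₁ = [ln(110/107) + (0.054 − 0.029 + 0.16²/2)·2.5] / 0.2530 = [0.0277 + 0.0945] / 0.2530 = 0.4828 → 0.48
N(d₁) = N(0.48) = 0.6844
Δ_put = e^(−qT)·(N(d₁) − 1) = 0.9301·(0.6844 − 1) = -0.2935

-0.2935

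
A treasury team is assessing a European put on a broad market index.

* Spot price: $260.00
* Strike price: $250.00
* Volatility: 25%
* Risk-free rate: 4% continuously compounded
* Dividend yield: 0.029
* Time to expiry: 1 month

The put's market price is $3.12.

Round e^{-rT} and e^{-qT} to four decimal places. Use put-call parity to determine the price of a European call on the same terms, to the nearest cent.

e^(−qT) = e^(−0.029·0.08333) = 0.9976;  e^(−rT) = e^(−0.04·0.08333) = 0.9967
Put-call parity: C − P = S·e^(−qT) − K·e^(−rT) = 260·0.9976 − 250·0.9967 = 259.3760 − 249.1750 = 10.2010
C = P + (C − P) = 3.12 + (10.2010) = 13.3210

$13.32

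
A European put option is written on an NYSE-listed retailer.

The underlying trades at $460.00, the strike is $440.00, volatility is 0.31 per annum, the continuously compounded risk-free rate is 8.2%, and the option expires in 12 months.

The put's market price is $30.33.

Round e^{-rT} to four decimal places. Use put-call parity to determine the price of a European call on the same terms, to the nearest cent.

$84.96

exp(−rT) = exp(−0.082·1) = 0.9213
Put-call parity: C − P = S − K·e^(−rT) = 460 − 440·0.9213 = 460 − 405.3720 = 54.6280
C = P + (C − P) = 30.33 + (54.6280) = 84.9580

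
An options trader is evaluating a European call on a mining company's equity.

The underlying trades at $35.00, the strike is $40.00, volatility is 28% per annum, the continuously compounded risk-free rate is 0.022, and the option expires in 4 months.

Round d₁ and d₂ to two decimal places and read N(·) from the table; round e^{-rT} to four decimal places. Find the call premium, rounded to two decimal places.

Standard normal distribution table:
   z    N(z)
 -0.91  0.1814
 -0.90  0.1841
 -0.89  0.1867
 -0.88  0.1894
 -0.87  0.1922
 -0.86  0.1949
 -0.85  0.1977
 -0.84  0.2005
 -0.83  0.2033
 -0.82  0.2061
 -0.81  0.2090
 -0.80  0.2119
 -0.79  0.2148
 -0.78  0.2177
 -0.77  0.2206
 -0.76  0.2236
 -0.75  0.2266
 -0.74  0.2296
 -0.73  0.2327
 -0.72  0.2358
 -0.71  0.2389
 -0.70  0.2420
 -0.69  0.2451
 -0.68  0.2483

$0.73

σ√T = 0.28·√0.3333 = 0.1617
d₁ = [ln(35/40) + (0.022 + 0.28²/2)·0.3333] / 0.1617 = [-0.1335 + 0.0204] / 0.1617 = -0.6998 which rounds to -0.70
d₂ = d₁ − σ√T = -0.6998 − 0.1617 = -0.8615 which rounds to -0.86
e^(−rT) = e^(−0.022·0.3333) = 0.9927
N(d₁) = N(-0.70) = 0.2420;  N(d₂) = N(-0.86) = 0.1949
C = 35·0.2420 − 40·0.9927·0.1949 = 8.4700 − 7.7391 = 0.7309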